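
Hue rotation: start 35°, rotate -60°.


New hue = (H + rotation) mod 360
New hue = (35 -60) mod 360
= -25 mod 360
= 335°


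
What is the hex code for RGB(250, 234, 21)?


R = 250 → FA (hex)
G = 234 → EA (hex)
B = 21 → 15 (hex)
Hex = #FAEA15


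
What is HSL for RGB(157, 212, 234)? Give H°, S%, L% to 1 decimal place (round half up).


Normalize: R'=157/255≈0.6157, G'=212/255≈0.8314, B'=234/255≈0.9176
Max=234/255, Min=157/255, Δ=Max-Min=77/255
L = (Max+Min)/2 = (234+157)/510 = 391/510 = 0.76666… → L = 76.7%
L > 0.5 → S = Δ/(2-Max-Min) = 77/(510-234-157) = 77/119 = 0.64705… → S = 64.7%
(the 1/255 factors cancel in S and H, so raw channel differences can be used)
Max is B' → H = 60 × ((R-G)/Δ + 4) = 60 × ((157-212)/77 + 4)
  -55/77 + 4 = -0.7142… + 4 = 3.2857…
  H = 60 × 3.2857… = 197.142…° → H = 197.1°
= HSL(197.1°, 64.7%, 76.7%)


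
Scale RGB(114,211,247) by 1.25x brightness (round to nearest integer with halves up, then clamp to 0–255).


Multiply each channel by 1.25, round half up, clamp to [0, 255]
R: 114×1.25 = 142.5 → round → 143
G: 211×1.25 = 263.75 → round → 264 → clamp → 255
B: 247×1.25 = 308.75 → round → 309 → clamp → 255
= RGB(143, 255, 255)


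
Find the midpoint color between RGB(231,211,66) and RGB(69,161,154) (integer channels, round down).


Midpoint: each channel = ⌊(C₁+C₂)/2⌋
R: ⌊(231+69)/2⌋ = 150
G: ⌊(211+161)/2⌋ = 186
B: ⌊(66+154)/2⌋ = 110
= RGB(150, 186, 110)


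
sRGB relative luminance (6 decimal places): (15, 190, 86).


Linearize each channel (sRGB transfer function): c = v/255; c_lin = c/12.92 if c ≤ 0.04045, else ((c+0.055)/1.055)^2.4
  R: 15/255 ≈ 0.058824 > 0.04045 → ((0.058824+0.055)/1.055)^2.4 ≈ 0.004777
  G: 190/255 ≈ 0.745098 > 0.04045 → ((0.745098+0.055)/1.055)^2.4 ≈ 0.514918
  B: 86/255 ≈ 0.337255 > 0.04045 → ((0.337255+0.055)/1.055)^2.4 ≈ 0.093059
R_lin = 0.004777, G_lin = 0.514918, B_lin = 0.093059
L = 0.2126×R + 0.7152×G + 0.0722×B
L = 0.2126×0.004777 + 0.7152×0.514918 + 0.0722×0.093059
L ≈ 0.376004


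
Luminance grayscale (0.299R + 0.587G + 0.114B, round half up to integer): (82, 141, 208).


Gray = 0.299×R + 0.587×G + 0.114×B
Gray = 0.299×82 + 0.587×141 + 0.114×208
Gray = 24.518 + 82.767 + 23.712
Gray = 130.997 → round half up → 131
Gray = 131


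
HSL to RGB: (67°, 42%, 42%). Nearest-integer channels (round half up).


H=67°, S=0.42, L=0.42
C = (1-|2L-1|)×S = (1-|-0.16|)×0.42 = 0.3528
H' = H/60 = 67/60 ≈ 1.1167; X = C×(1-|H' mod 2 - 1|) = 0.31164
m = L - C/2 = 0.42 - 0.1764 = 0.2436
Sector ⌊H'⌋ = 1 → (R',G',B') = (0.31164, 0.3528, 0.0)
RGB = ((R'+m)×255, (G'+m)×255, (B'+m)×255) = (141.5862, 152.082, 62.118)
Round half up → RGB(142, 152, 62)


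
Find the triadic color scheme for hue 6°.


Triadic: equally spaced at 120° intervals
H1 = 6°
H2 = (6 + 120) mod 360 = 126°
H3 = (6 + 240) mod 360 = 246°
Triadic = 6°, 126°, 246°


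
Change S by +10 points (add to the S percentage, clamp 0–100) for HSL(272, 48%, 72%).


Original S = 48%
Adjustment = +10 percentage points
New S = 48 + (10) = 58
Clamp to [0, 100] → 58
= HSL(272°, 58%, 72%)


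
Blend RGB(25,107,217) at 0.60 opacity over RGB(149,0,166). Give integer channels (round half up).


C = α×F + (1-α)×B, with 1-α = 0.40
R: 0.60×25 + 0.40×149 = 15.00 + 59.60 = 74.60 → 75
G: 0.60×107 + 0.40×0 = 64.20 + 0.00 = 64.20 → 64
B: 0.60×217 + 0.40×166 = 130.20 + 66.40 = 196.60 → 197
= RGB(75, 64, 197)


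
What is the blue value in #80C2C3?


Color: #80C2C3
R = 80 = 128
G = C2 = 194
B = C3 = 195
Blue = 195


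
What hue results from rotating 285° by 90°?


New hue = (H + rotation) mod 360
New hue = (285 + 90) mod 360
= 375 mod 360
= 15°


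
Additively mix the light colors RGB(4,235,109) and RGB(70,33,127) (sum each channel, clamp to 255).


Additive: each channel = min(255, C₁+C₂)
R: 4+70 = 74 → 74
G: 235+33 = 268 → 255
B: 109+127 = 236 → 236
= RGB(74, 255, 236)


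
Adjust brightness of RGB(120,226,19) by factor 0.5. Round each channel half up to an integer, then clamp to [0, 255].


Multiply each channel by 0.5, round half up, clamp to [0, 255]
R: 120×0.5 = 60
G: 226×0.5 = 113
B: 19×0.5 = 9.5 → round → 10
= RGB(60, 113, 10)


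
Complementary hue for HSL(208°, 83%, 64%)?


Complement = opposite side of color wheel = hue + 180°
H' = (208 + 180) mod 360 = 28°
S and L unchanged.
= HSL(28°, 83%, 64%)


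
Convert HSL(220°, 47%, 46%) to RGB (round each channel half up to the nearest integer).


H=220°, S=0.47, L=0.46
C = (1-|2L-1|)×S = (1-|-0.08|)×0.47 = 0.4324
H' = H/60 = 220/60 ≈ 3.6667; X = C×(1-|H' mod 2 - 1|) ≈ 0.1441
m = L - C/2 = 0.46 - 0.2162 = 0.2438
Sector ⌊H'⌋ = 3 → (R',G',B') = (0.0, ≈0.1441, 0.4324)
RGB = ((R'+m)×255, (G'+m)×255, (B'+m)×255) = (62.169, 98.923, 172.431)
Round half up → RGB(62, 99, 172)


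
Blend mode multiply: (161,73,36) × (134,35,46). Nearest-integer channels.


Multiply: C = A×B/255, rounded to nearest integer
R: 161×134/255 = 21574/255 ≈ 84.604 → 85
G: 73×35/255 = 2555/255 ≈ 10.020 → 10
B: 36×46/255 = 1656/255 ≈ 6.494 → 6
= RGB(85, 10, 6)


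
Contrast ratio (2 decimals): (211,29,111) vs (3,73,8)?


Linearize each sRGB channel c=v/255: c/12.92 if c ≤ 0.04045 else ((c+0.055)/1.055)^2.4
L = 0.2126×R_lin + 0.7152×G_lin + 0.0722×B_lin
Color 1 (211,29,111):
  R=211: 211/255≈0.8275 > 0.04045 → ((0.8275+0.055)/1.055)^2.4 ≈ 0.65141
  G=29: 29/255≈0.1137 > 0.04045 → ((0.1137+0.055)/1.055)^2.4 ≈ 0.01229
  B=111: 111/255≈0.4353 > 0.04045 → ((0.4353+0.055)/1.055)^2.4 ≈ 0.15896
  L1 = 0.2126×0.65141 + 0.7152×0.01229 + 0.0722×0.15896 ≈ 0.15875
Color 2 (3,73,8):
  R=3: 3/255≈0.0118 ≤ 0.04045 → 0.0118/12.92 ≈ 0.00091
  G=73: 73/255≈0.2863 > 0.04045 → ((0.2863+0.055)/1.055)^2.4 ≈ 0.06663
  B=8: 8/255≈0.0314 ≤ 0.04045 → 0.0314/12.92 ≈ 0.00243
  L2 = 0.2126×0.00091 + 0.7152×0.06663 + 0.0722×0.00243 ≈ 0.04802
Lighter = 0.15875, Darker = 0.04802
Ratio = (L_lighter + 0.05) / (L_darker + 0.05)
Ratio = (0.15875 + 0.05) / (0.04802 + 0.05) = 0.20875 / 0.09802 ≈ 2.1297
Ratio ≈ 2.13:1


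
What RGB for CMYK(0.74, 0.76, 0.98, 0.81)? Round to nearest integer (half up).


R = 255 × (1-C) × (1-K) = 255 × 0.26 × 0.19 = 12.597 → 13
G = 255 × (1-M) × (1-K) = 255 × 0.24 × 0.19 = 11.628 → 12
B = 255 × (1-Y) × (1-K) = 255 × 0.02 × 0.19 = 0.969 → 1
= RGB(13, 12, 1)


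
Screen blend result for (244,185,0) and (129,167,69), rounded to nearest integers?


Screen: C = 255 - (255-A)×(255-B)/255, rounded to nearest integer
R: 255 - (255-244)×(255-129)/255 = 255 - 1386/255 ≈ 255 - 5.435 = 249.565 → 250
G: 255 - (255-185)×(255-167)/255 = 255 - 6160/255 ≈ 255 - 24.157 = 230.843 → 231
B: 255 - (255-0)×(255-69)/255 = 255 - 47430/255 ≈ 255 - 186.000 = 69.000 → 69
= RGB(250, 231, 69)


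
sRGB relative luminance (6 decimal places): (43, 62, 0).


Linearize each channel (sRGB transfer function): c = v/255; c_lin = c/12.92 if c ≤ 0.04045, else ((c+0.055)/1.055)^2.4
  R: 43/255 ≈ 0.168627 > 0.04045 → ((0.168627+0.055)/1.055)^2.4 ≈ 0.024158
  G: 62/255 ≈ 0.243137 > 0.04045 → ((0.243137+0.055)/1.055)^2.4 ≈ 0.048172
  B: 0/255 ≈ 0.000000 ≤ 0.04045 → 0.000000/12.92 ≈ 0.000000
R_lin = 0.024158, G_lin = 0.048172, B_lin = 0.000000
L = 0.2126×R + 0.7152×G + 0.0722×B
L = 0.2126×0.024158 + 0.7152×0.048172 + 0.0722×0.000000
L ≈ 0.039588


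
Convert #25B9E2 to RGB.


25 → 37 (R)
B9 → 185 (G)
E2 → 226 (B)
= RGB(37, 185, 226)


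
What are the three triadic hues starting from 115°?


Triadic: equally spaced at 120° intervals
H1 = 115°
H2 = (115 + 120) mod 360 = 235°
H3 = (115 + 240) mod 360 = 355°
Triadic = 115°, 235°, 355°


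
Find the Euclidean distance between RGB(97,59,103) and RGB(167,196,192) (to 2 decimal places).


d = √[(R₁-R₂)² + (G₁-G₂)² + (B₁-B₂)²]
d = √[(97-167)² + (59-196)² + (103-192)²]
d = √[4900 + 18769 + 7921]
d = √31590
d ≈ 177.74


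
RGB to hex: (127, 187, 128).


R = 127 → 7F (hex)
G = 187 → BB (hex)
B = 128 → 80 (hex)
Hex = #7FBB80


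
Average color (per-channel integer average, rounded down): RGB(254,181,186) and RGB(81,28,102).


Midpoint: each channel = ⌊(C₁+C₂)/2⌋
R: ⌊(254+81)/2⌋ = 167
G: ⌊(181+28)/2⌋ = 104
B: ⌊(186+102)/2⌋ = 144
= RGB(167, 104, 144)


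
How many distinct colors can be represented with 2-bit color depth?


Colors = 2^bits = 2^2
= 4 colors


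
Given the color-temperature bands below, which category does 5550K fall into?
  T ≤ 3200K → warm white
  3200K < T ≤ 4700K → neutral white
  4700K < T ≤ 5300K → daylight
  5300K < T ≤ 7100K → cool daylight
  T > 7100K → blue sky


Temperature: 5550K
5300K < 5550K ≤ 7100K → cool daylight
Classification: cool daylight


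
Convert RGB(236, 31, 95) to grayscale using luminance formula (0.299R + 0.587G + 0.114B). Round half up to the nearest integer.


Gray = 0.299×R + 0.587×G + 0.114×B
Gray = 0.299×236 + 0.587×31 + 0.114×95
Gray = 70.564 + 18.197 + 10.830
Gray = 99.591 → round half up → 100
Gray = 100


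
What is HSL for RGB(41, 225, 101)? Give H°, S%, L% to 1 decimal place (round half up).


Normalize: R'=41/255≈0.1608, G'=225/255≈0.8824, B'=101/255≈0.3961
Max=225/255, Min=41/255, Δ=Max-Min=184/255
L = (Max+Min)/2 = (225+41)/510 = 266/510 = 0.52156… → L = 52.2%
L > 0.5 → S = Δ/(2-Max-Min) = 184/(510-225-41) = 184/244 = 0.75409… → S = 75.4%
(the 1/255 factors cancel in S and H, so raw channel differences can be used)
Max is G' → H = 60 × ((B-R)/Δ + 2) = 60 × ((101-41)/184 + 2)
  60/184 + 2 = 0.3260… + 2 = 2.3260…
  H = 60 × 2.3260… = 139.565…° → H = 139.6°
= HSL(139.6°, 75.4%, 52.2%)


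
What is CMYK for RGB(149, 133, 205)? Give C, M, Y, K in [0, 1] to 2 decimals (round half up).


R'=149/255≈0.5843, G'=133/255≈0.5216, B'=205/255≈0.8039
K = 1 - max(R',G',B') = 1 - 205/255 = 50/255 = 0.19607… → 0.20
(1-R'-K)/(1-K) simplifies to (max-R)/max with max = 205:
C = (205-149)/205 = 56/205 = 0.27317… → 0.27
M = (205-133)/205 = 72/205 = 0.35121… → 0.35
Y = (205-205)/205 = 0/205 = 0 → 0.00
= CMYK(0.27, 0.35, 0.00, 0.20)


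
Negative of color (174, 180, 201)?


Invert: (255-R, 255-G, 255-B)
R: 255-174 = 81
G: 255-180 = 75
B: 255-201 = 54
= RGB(81, 75, 54)


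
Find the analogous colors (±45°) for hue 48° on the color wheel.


Base hue: 48°
Left analog: (48 - 45) mod 360 = 3°
Right analog: (48 + 45) mod 360 = 93°
Analogous hues = 3° and 93°


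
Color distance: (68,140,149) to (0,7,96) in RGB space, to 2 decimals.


d = √[(R₁-R₂)² + (G₁-G₂)² + (B₁-B₂)²]
d = √[(68-0)² + (140-7)² + (149-96)²]
d = √[4624 + 17689 + 2809]
d = √25122
d ≈ 158.50


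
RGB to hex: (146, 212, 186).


R = 146 → 92 (hex)
G = 212 → D4 (hex)
B = 186 → BA (hex)
Hex = #92D4BA


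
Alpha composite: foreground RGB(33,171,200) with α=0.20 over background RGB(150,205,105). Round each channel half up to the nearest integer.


C = α×F + (1-α)×B, with 1-α = 0.80
R: 0.20×33 + 0.80×150 = 6.60 + 120.00 = 126.60 → 127
G: 0.20×171 + 0.80×205 = 34.20 + 164.00 = 198.20 → 198
B: 0.20×200 + 0.80×105 = 40.00 + 84.00 = 124.00 → 124
= RGB(127, 198, 124)


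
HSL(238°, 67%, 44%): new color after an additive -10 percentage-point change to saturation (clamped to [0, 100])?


Original S = 67%
Adjustment = -10 percentage points
New S = 67 + (-10) = 57
Clamp to [0, 100] → 57
= HSL(238°, 57%, 44%)


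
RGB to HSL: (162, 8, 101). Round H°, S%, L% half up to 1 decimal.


Normalize: R'=162/255≈0.6353, G'=8/255≈0.0314, B'=101/255≈0.3961
Max=162/255, Min=8/255, Δ=Max-Min=154/255
L = (Max+Min)/2 = (162+8)/510 = 170/510 = 0.33333… → L = 33.3%
L ≤ 0.5 → S = Δ/(Max+Min) = 154/(162+8) = 154/170 = 0.90588… → S = 90.6%
(the 1/255 factors cancel in S and H, so raw channel differences can be used)
Max is R' → H = 60 × (((G-B)/Δ) mod 6) = 60 × (((8-101)/154) mod 6)
  (-93)/154 = -0.6038…; negative, so add 6 → 5.3961…
  H = 60 × 5.3961… = 323.766…° → H = 323.8°
= HSL(323.8°, 90.6%, 33.3%)


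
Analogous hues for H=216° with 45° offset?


Base hue: 216°
Left analog: (216 - 45) mod 360 = 171°
Right analog: (216 + 45) mod 360 = 261°
Analogous hues = 171° and 261°


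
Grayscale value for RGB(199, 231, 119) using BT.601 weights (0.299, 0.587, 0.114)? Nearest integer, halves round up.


Gray = 0.299×R + 0.587×G + 0.114×B
Gray = 0.299×199 + 0.587×231 + 0.114×119
Gray = 59.501 + 135.597 + 13.566
Gray = 208.664 → round half up → 209
Gray = 209


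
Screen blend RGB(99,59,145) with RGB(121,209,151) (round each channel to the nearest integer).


Screen: C = 255 - (255-A)×(255-B)/255, rounded to nearest integer
R: 255 - (255-99)×(255-121)/255 = 255 - 20904/255 ≈ 255 - 81.976 = 173.024 → 173
G: 255 - (255-59)×(255-209)/255 = 255 - 9016/255 ≈ 255 - 35.357 = 219.643 → 220
B: 255 - (255-145)×(255-151)/255 = 255 - 11440/255 ≈ 255 - 44.863 = 210.137 → 210
= RGB(173, 220, 210)


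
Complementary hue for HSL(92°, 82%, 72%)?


Complement = opposite side of color wheel = hue + 180°
H' = (92 + 180) mod 360 = 272°
S and L unchanged.
= HSL(272°, 82%, 72%)


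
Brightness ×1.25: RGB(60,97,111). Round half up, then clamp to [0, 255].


Multiply each channel by 1.25, round half up, clamp to [0, 255]
R: 60×1.25 = 75
G: 97×1.25 = 121.25 → round → 121
B: 111×1.25 = 138.75 → round → 139
= RGB(75, 121, 139)


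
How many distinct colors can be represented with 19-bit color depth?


Colors = 2^bits = 2^19
= 524,288 colors


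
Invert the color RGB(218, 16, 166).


Invert: (255-R, 255-G, 255-B)
R: 255-218 = 37
G: 255-16 = 239
B: 255-166 = 89
= RGB(37, 239, 89)


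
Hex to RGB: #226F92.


22 → 34 (R)
6F → 111 (G)
92 → 146 (B)
= RGB(34, 111, 146)


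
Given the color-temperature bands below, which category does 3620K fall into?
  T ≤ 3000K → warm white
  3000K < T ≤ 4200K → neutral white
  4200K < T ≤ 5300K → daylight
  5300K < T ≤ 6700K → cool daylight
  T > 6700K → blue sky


Temperature: 3620K
3000K < 3620K ≤ 4200K → neutral white
Classification: neutral white


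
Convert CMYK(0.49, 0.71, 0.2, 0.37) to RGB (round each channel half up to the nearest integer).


R = 255 × (1-C) × (1-K) = 255 × 0.51 × 0.63 = 81.9315 → 82
G = 255 × (1-M) × (1-K) = 255 × 0.29 × 0.63 = 46.5885 → 47
B = 255 × (1-Y) × (1-K) = 255 × 0.80 × 0.63 = 128.52 → 129
= RGB(82, 47, 129)


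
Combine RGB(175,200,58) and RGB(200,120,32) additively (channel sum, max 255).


Additive: each channel = min(255, C₁+C₂)
R: 175+200 = 375 → 255
G: 200+120 = 320 → 255
B: 58+32 = 90 → 90
= RGB(255, 255, 90)


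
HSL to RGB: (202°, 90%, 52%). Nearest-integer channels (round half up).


H=202°, S=0.90, L=0.52
C = (1-|2L-1|)×S = (1-|0.04|)×0.90 = 0.864
H' = H/60 = 202/60 ≈ 3.3667; X = C×(1-|H' mod 2 - 1|) = 0.5472
m = L - C/2 = 0.52 - 0.432 = 0.088
Sector ⌊H'⌋ = 3 → (R',G',B') = (0.0, 0.5472, 0.864)
RGB = ((R'+m)×255, (G'+m)×255, (B'+m)×255) = (22.44, 161.976, 242.76)
Round half up → RGB(22, 162, 243)


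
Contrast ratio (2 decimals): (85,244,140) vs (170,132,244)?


Linearize each sRGB channel c=v/255: c/12.92 if c ≤ 0.04045 else ((c+0.055)/1.055)^2.4
L = 0.2126×R_lin + 0.7152×G_lin + 0.0722×B_lin
Color 1 (85,244,140):
  R=85: 85/255≈0.3333 > 0.04045 → ((0.3333+0.055)/1.055)^2.4 ≈ 0.09084
  G=244: 244/255≈0.9569 > 0.04045 → ((0.9569+0.055)/1.055)^2.4 ≈ 0.90466
  B=140: 140/255≈0.5490 > 0.04045 → ((0.5490+0.055)/1.055)^2.4 ≈ 0.26225
  L1 = 0.2126×0.09084 + 0.7152×0.90466 + 0.0722×0.26225 ≈ 0.68526
Color 2 (170,132,244):
  R=170: 170/255≈0.6667 > 0.04045 → ((0.6667+0.055)/1.055)^2.4 ≈ 0.40198
  G=132: 132/255≈0.5176 > 0.04045 → ((0.5176+0.055)/1.055)^2.4 ≈ 0.23074
  B=244: 244/255≈0.9569 > 0.04045 → ((0.9569+0.055)/1.055)^2.4 ≈ 0.90466
  L2 = 0.2126×0.40198 + 0.7152×0.23074 + 0.0722×0.90466 ≈ 0.31580
Lighter = 0.68526, Darker = 0.31580
Ratio = (L_lighter + 0.05) / (L_darker + 0.05)
Ratio = (0.68526 + 0.05) / (0.31580 + 0.05) = 0.73526 / 0.36580 ≈ 2.0100
Ratio ≈ 2.01:1


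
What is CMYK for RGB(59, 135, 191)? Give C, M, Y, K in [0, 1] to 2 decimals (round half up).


R'=59/255≈0.2314, G'=135/255≈0.5294, B'=191/255≈0.7490
K = 1 - max(R',G',B') = 1 - 191/255 = 64/255 = 0.25098… → 0.25
(1-R'-K)/(1-K) simplifies to (max-R)/max with max = 191:
C = (191-59)/191 = 132/191 = 0.69109… → 0.69
M = (191-135)/191 = 56/191 = 0.29319… → 0.29
Y = (191-191)/191 = 0/191 = 0 → 0.00
= CMYK(0.69, 0.29, 0.00, 0.25)


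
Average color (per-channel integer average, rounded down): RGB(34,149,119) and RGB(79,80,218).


Midpoint: each channel = ⌊(C₁+C₂)/2⌋
R: ⌊(34+79)/2⌋ = 56
G: ⌊(149+80)/2⌋ = 114
B: ⌊(119+218)/2⌋ = 168
= RGB(56, 114, 168)


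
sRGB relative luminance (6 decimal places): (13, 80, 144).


Linearize each channel (sRGB transfer function): c = v/255; c_lin = c/12.92 if c ≤ 0.04045, else ((c+0.055)/1.055)^2.4
  R: 13/255 ≈ 0.050980 > 0.04045 → ((0.050980+0.055)/1.055)^2.4 ≈ 0.004025
  G: 80/255 ≈ 0.313725 > 0.04045 → ((0.313725+0.055)/1.055)^2.4 ≈ 0.080220
  B: 144/255 ≈ 0.564706 > 0.04045 → ((0.564706+0.055)/1.055)^2.4 ≈ 0.278894
R_lin = 0.004025, G_lin = 0.080220, B_lin = 0.278894
L = 0.2126×R + 0.7152×G + 0.0722×B
L = 0.2126×0.004025 + 0.7152×0.080220 + 0.0722×0.278894
L ≈ 0.078365


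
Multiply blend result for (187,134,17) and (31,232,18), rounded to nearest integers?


Multiply: C = A×B/255, rounded to nearest integer
R: 187×31/255 = 5797/255 ≈ 22.733 → 23
G: 134×232/255 = 31088/255 ≈ 121.914 → 122
B: 17×18/255 = 306/255 ≈ 1.200 → 1
= RGB(23, 122, 1)


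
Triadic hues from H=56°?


Triadic: equally spaced at 120° intervals
H1 = 56°
H2 = (56 + 120) mod 360 = 176°
H3 = (56 + 240) mod 360 = 296°
Triadic = 56°, 176°, 296°


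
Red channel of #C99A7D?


Color: #C99A7D
R = C9 = 201
G = 9A = 154
B = 7D = 125
Red = 201


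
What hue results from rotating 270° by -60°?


New hue = (H + rotation) mod 360
New hue = (270 -60) mod 360
= 210 mod 360
= 210°


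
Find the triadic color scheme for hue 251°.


Triadic: equally spaced at 120° intervals
H1 = 251°
H2 = (251 + 120) mod 360 = 11°
H3 = (251 + 240) mod 360 = 131°
Triadic = 251°, 11°, 131°


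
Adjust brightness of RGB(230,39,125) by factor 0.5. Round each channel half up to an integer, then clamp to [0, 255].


Multiply each channel by 0.5, round half up, clamp to [0, 255]
R: 230×0.5 = 115
G: 39×0.5 = 19.5 → round → 20
B: 125×0.5 = 62.5 → round → 63
= RGB(115, 20, 63)


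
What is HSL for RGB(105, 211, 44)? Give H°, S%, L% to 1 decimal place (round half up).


Normalize: R'=105/255≈0.4118, G'=211/255≈0.8275, B'=44/255≈0.1725
Max=211/255, Min=44/255, Δ=Max-Min=167/255
L = (Max+Min)/2 = (211+44)/510 = 255/510 = 0.5 → L = 50.0%
L ≤ 0.5 → S = Δ/(Max+Min) = 167/(211+44) = 167/255 = 0.65490… → S = 65.5%
(the 1/255 factors cancel in S and H, so raw channel differences can be used)
Max is G' → H = 60 × ((B-R)/Δ + 2) = 60 × ((44-105)/167 + 2)
  -61/167 + 2 = -0.3652… + 2 = 1.6347…
  H = 60 × 1.6347… = 98.083…° → H = 98.1°
= HSL(98.1°, 65.5%, 50.0%)


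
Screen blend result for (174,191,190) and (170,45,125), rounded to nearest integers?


Screen: C = 255 - (255-A)×(255-B)/255, rounded to nearest integer
R: 255 - (255-174)×(255-170)/255 = 255 - 6885/255 ≈ 255 - 27.000 = 228.000 → 228
G: 255 - (255-191)×(255-45)/255 = 255 - 13440/255 ≈ 255 - 52.706 = 202.294 → 202
B: 255 - (255-190)×(255-125)/255 = 255 - 8450/255 ≈ 255 - 33.137 = 221.863 → 222
= RGB(228, 202, 222)


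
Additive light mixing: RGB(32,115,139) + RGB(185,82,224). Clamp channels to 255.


Additive: each channel = min(255, C₁+C₂)
R: 32+185 = 217 → 217
G: 115+82 = 197 → 197
B: 139+224 = 363 → 255
= RGB(217, 197, 255)


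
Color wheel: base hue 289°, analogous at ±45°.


Base hue: 289°
Left analog: (289 - 45) mod 360 = 244°
Right analog: (289 + 45) mod 360 = 334°
Analogous hues = 244° and 334°


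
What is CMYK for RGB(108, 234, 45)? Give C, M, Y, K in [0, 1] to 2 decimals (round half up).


R'=108/255≈0.4235, G'=234/255≈0.9176, B'=45/255≈0.1765
K = 1 - max(R',G',B') = 1 - 234/255 = 21/255 = 0.08235… → 0.08
(1-R'-K)/(1-K) simplifies to (max-R)/max with max = 234:
C = (234-108)/234 = 126/234 = 0.53846… → 0.54
M = (234-234)/234 = 0/234 = 0 → 0.00
Y = (234-45)/234 = 189/234 = 0.80769… → 0.81
= CMYK(0.54, 0.00, 0.81, 0.08)


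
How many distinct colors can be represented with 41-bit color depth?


Colors = 2^bits = 2^41
= 2,199,023,255,552 colors


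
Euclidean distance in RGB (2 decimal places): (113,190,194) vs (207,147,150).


d = √[(R₁-R₂)² + (G₁-G₂)² + (B₁-B₂)²]
d = √[(113-207)² + (190-147)² + (194-150)²]
d = √[8836 + 1849 + 1936]
d = √12621
d ≈ 112.34


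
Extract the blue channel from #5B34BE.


Color: #5B34BE
R = 5B = 91
G = 34 = 52
B = BE = 190
Blue = 190


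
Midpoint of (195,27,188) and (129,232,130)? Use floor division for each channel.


Midpoint: each channel = ⌊(C₁+C₂)/2⌋
R: ⌊(195+129)/2⌋ = 162
G: ⌊(27+232)/2⌋ = 129
B: ⌊(188+130)/2⌋ = 159
= RGB(162, 129, 159)


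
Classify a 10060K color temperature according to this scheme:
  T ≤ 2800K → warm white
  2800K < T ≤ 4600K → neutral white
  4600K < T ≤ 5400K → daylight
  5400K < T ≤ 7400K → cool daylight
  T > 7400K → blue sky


Temperature: 10060K
10060K > 7400K → blue sky
Classification: blue sky


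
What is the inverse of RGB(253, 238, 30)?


Invert: (255-R, 255-G, 255-B)
R: 255-253 = 2
G: 255-238 = 17
B: 255-30 = 225
= RGB(2, 17, 225)


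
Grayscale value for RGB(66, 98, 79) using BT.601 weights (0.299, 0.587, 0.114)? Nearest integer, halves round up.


Gray = 0.299×R + 0.587×G + 0.114×B
Gray = 0.299×66 + 0.587×98 + 0.114×79
Gray = 19.734 + 57.526 + 9.006
Gray = 86.266 → round half up → 86
Gray = 86


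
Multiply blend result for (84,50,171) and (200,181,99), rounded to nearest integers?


Multiply: C = A×B/255, rounded to nearest integer
R: 84×200/255 = 16800/255 ≈ 65.882 → 66
G: 50×181/255 = 9050/255 ≈ 35.490 → 35
B: 171×99/255 = 16929/255 ≈ 66.388 → 66
= RGB(66, 35, 66)


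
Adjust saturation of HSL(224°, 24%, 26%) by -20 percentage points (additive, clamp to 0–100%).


Original S = 24%
Adjustment = -20 percentage points
New S = 24 + (-20) = 4
Clamp to [0, 100] → 4
= HSL(224°, 4%, 26%)


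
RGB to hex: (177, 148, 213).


R = 177 → B1 (hex)
G = 148 → 94 (hex)
B = 213 → D5 (hex)
Hex = #B194D5


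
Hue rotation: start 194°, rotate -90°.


New hue = (H + rotation) mod 360
New hue = (194 -90) mod 360
= 104 mod 360
= 104°


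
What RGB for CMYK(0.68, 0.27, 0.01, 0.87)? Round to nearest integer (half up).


R = 255 × (1-C) × (1-K) = 255 × 0.32 × 0.13 = 10.608 → 11
G = 255 × (1-M) × (1-K) = 255 × 0.73 × 0.13 = 24.1995 → 24
B = 255 × (1-Y) × (1-K) = 255 × 0.99 × 0.13 = 32.8185 → 33
= RGB(11, 24, 33)


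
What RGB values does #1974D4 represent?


19 → 25 (R)
74 → 116 (G)
D4 → 212 (B)
= RGB(25, 116, 212)


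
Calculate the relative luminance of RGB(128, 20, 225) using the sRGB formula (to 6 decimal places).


Linearize each channel (sRGB transfer function): c = v/255; c_lin = c/12.92 if c ≤ 0.04045, else ((c+0.055)/1.055)^2.4
  R: 128/255 ≈ 0.501961 > 0.04045 → ((0.501961+0.055)/1.055)^2.4 ≈ 0.215861
  G: 20/255 ≈ 0.078431 > 0.04045 → ((0.078431+0.055)/1.055)^2.4 ≈ 0.006995
  B: 225/255 ≈ 0.882353 > 0.04045 → ((0.882353+0.055)/1.055)^2.4 ≈ 0.752942
R_lin = 0.215861, G_lin = 0.006995, B_lin = 0.752942
L = 0.2126×R + 0.7152×G + 0.0722×B
L = 0.2126×0.215861 + 0.7152×0.006995 + 0.0722×0.752942
L ≈ 0.105257


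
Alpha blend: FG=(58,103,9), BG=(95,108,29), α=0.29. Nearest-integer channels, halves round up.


C = α×F + (1-α)×B, with 1-α = 0.71
R: 0.29×58 + 0.71×95 = 16.82 + 67.45 = 84.27 → 84
G: 0.29×103 + 0.71×108 = 29.87 + 76.68 = 106.55 → 107
B: 0.29×9 + 0.71×29 = 2.61 + 20.59 = 23.20 → 23
= RGB(84, 107, 23)


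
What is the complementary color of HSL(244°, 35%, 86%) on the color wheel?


Complement = opposite side of color wheel = hue + 180°
H' = (244 + 180) mod 360 = 64°
S and L unchanged.
= HSL(64°, 35%, 86%)


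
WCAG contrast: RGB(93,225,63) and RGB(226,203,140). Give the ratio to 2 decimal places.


Linearize each sRGB channel c=v/255: c/12.92 if c ≤ 0.04045 else ((c+0.055)/1.055)^2.4
L = 0.2126×R_lin + 0.7152×G_lin + 0.0722×B_lin
Color 1 (93,225,63):
  R=93: 93/255≈0.3647 > 0.04045 → ((0.3647+0.055)/1.055)^2.4 ≈ 0.10946
  G=225: 225/255≈0.8824 > 0.04045 → ((0.8824+0.055)/1.055)^2.4 ≈ 0.75294
  B=63: 63/255≈0.2471 > 0.04045 → ((0.2471+0.055)/1.055)^2.4 ≈ 0.04971
  L1 = 0.2126×0.10946 + 0.7152×0.75294 + 0.0722×0.04971 ≈ 0.56536
Color 2 (226,203,140):
  R=226: 226/255≈0.8863 > 0.04045 → ((0.8863+0.055)/1.055)^2.4 ≈ 0.76052
  G=203: 203/255≈0.7961 > 0.04045 → ((0.7961+0.055)/1.055)^2.4 ≈ 0.59720
  B=140: 140/255≈0.5490 > 0.04045 → ((0.5490+0.055)/1.055)^2.4 ≈ 0.26225
  L2 = 0.2126×0.76052 + 0.7152×0.59720 + 0.0722×0.26225 ≈ 0.60774
Lighter = 0.60774, Darker = 0.56536
Ratio = (L_lighter + 0.05) / (L_darker + 0.05)
Ratio = (0.60774 + 0.05) / (0.56536 + 0.05) = 0.65774 / 0.61536 ≈ 1.0689
Ratio ≈ 1.07:1


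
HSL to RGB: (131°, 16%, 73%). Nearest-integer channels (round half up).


H=131°, S=0.16, L=0.73
C = (1-|2L-1|)×S = (1-|0.46|)×0.16 = 0.0864
H' = H/60 = 131/60 ≈ 2.1833; X = C×(1-|H' mod 2 - 1|) = 0.01584
m = L - C/2 = 0.73 - 0.0432 = 0.6868
Sector ⌊H'⌋ = 2 → (R',G',B') = (0.0, 0.0864, 0.01584)
RGB = ((R'+m)×255, (G'+m)×255, (B'+m)×255) = (175.134, 197.166, 179.1732)
Round half up → RGB(175, 197, 179)


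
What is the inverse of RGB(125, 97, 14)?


Invert: (255-R, 255-G, 255-B)
R: 255-125 = 130
G: 255-97 = 158
B: 255-14 = 241
= RGB(130, 158, 241)


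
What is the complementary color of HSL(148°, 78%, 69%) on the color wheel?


Complement = opposite side of color wheel = hue + 180°
H' = (148 + 180) mod 360 = 328°
S and L unchanged.
= HSL(328°, 78%, 69%)


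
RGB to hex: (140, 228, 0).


R = 140 → 8C (hex)
G = 228 → E4 (hex)
B = 0 → 00 (hex)
Hex = #8CE400


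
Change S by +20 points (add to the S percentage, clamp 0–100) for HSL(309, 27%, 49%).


Original S = 27%
Adjustment = +20 percentage points
New S = 27 + (20) = 47
Clamp to [0, 100] → 47
= HSL(309°, 47%, 49%)


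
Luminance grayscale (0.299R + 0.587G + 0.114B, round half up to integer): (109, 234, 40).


Gray = 0.299×R + 0.587×G + 0.114×B
Gray = 0.299×109 + 0.587×234 + 0.114×40
Gray = 32.591 + 137.358 + 4.560
Gray = 174.509 → round half up → 175
Gray = 175


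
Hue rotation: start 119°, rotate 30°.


New hue = (H + rotation) mod 360
New hue = (119 + 30) mod 360
= 149 mod 360
= 149°


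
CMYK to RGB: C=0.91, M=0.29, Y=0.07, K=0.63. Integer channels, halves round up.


R = 255 × (1-C) × (1-K) = 255 × 0.09 × 0.37 = 8.4915 → 8
G = 255 × (1-M) × (1-K) = 255 × 0.71 × 0.37 = 66.9885 → 67
B = 255 × (1-Y) × (1-K) = 255 × 0.93 × 0.37 = 87.7455 → 88
= RGB(8, 67, 88)


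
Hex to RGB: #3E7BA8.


3E → 62 (R)
7B → 123 (G)
A8 → 168 (B)
= RGB(62, 123, 168)


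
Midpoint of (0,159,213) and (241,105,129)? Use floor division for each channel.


Midpoint: each channel = ⌊(C₁+C₂)/2⌋
R: ⌊(0+241)/2⌋ = 120
G: ⌊(159+105)/2⌋ = 132
B: ⌊(213+129)/2⌋ = 171
= RGB(120, 132, 171)


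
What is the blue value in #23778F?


Color: #23778F
R = 23 = 35
G = 77 = 119
B = 8F = 143
Blue = 143


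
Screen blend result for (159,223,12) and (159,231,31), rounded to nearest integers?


Screen: C = 255 - (255-A)×(255-B)/255, rounded to nearest integer
R: 255 - (255-159)×(255-159)/255 = 255 - 9216/255 ≈ 255 - 36.141 = 218.859 → 219
G: 255 - (255-223)×(255-231)/255 = 255 - 768/255 ≈ 255 - 3.012 = 251.988 → 252
B: 255 - (255-12)×(255-31)/255 = 255 - 54432/255 ≈ 255 - 213.459 = 41.541 → 42
= RGB(219, 252, 42)


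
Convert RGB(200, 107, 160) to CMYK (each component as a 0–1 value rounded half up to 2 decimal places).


R'=200/255≈0.7843, G'=107/255≈0.4196, B'=160/255≈0.6275
K = 1 - max(R',G',B') = 1 - 200/255 = 55/255 = 0.21568… → 0.22
(1-R'-K)/(1-K) simplifies to (max-R)/max with max = 200:
C = (200-200)/200 = 0/200 = 0 → 0.00
M = (200-107)/200 = 93/200 = 0.465 → 0.47
Y = (200-160)/200 = 40/200 = 0.2 → 0.20
= CMYK(0.00, 0.47, 0.20, 0.22)


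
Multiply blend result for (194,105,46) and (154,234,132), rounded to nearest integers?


Multiply: C = A×B/255, rounded to nearest integer
R: 194×154/255 = 29876/255 ≈ 117.161 → 117
G: 105×234/255 = 24570/255 ≈ 96.353 → 96
B: 46×132/255 = 6072/255 ≈ 23.812 → 24
= RGB(117, 96, 24)


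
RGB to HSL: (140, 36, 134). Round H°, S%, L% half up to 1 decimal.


Normalize: R'=140/255≈0.5490, G'=36/255≈0.1412, B'=134/255≈0.5255
Max=140/255, Min=36/255, Δ=Max-Min=104/255
L = (Max+Min)/2 = (140+36)/510 = 176/510 = 0.34509… → L = 34.5%
L ≤ 0.5 → S = Δ/(Max+Min) = 104/(140+36) = 104/176 = 0.59090… → S = 59.1%
(the 1/255 factors cancel in S and H, so raw channel differences can be used)
Max is R' → H = 60 × (((G-B)/Δ) mod 6) = 60 × (((36-134)/104) mod 6)
  (-98)/104 = -0.9423…; negative, so add 6 → 5.0576…
  H = 60 × 5.0576… = 303.461…° → H = 303.5°
= HSL(303.5°, 59.1%, 34.5%)


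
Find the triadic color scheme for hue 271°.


Triadic: equally spaced at 120° intervals
H1 = 271°
H2 = (271 + 120) mod 360 = 31°
H3 = (271 + 240) mod 360 = 151°
Triadic = 271°, 31°, 151°


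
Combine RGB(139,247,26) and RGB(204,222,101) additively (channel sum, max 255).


Additive: each channel = min(255, C₁+C₂)
R: 139+204 = 343 → 255
G: 247+222 = 469 → 255
B: 26+101 = 127 → 127
= RGB(255, 255, 127)


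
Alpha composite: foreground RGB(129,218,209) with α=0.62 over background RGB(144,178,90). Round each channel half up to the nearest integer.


C = α×F + (1-α)×B, with 1-α = 0.38
R: 0.62×129 + 0.38×144 = 79.98 + 54.72 = 134.70 → 135
G: 0.62×218 + 0.38×178 = 135.16 + 67.64 = 202.80 → 203
B: 0.62×209 + 0.38×90 = 129.58 + 34.20 = 163.78 → 164
= RGB(135, 203, 164)


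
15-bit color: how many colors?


Colors = 2^bits = 2^15
= 32,768 colors


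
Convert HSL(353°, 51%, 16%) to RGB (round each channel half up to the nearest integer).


H=353°, S=0.51, L=0.16
C = (1-|2L-1|)×S = (1-|-0.68|)×0.51 = 0.1632
H' = H/60 = 353/60 ≈ 5.8833; X = C×(1-|H' mod 2 - 1|) = 0.01904
m = L - C/2 = 0.16 - 0.0816 = 0.0784
Sector ⌊H'⌋ = 5 → (R',G',B') = (0.1632, 0.0, 0.01904)
RGB = ((R'+m)×255, (G'+m)×255, (B'+m)×255) = (61.608, 19.992, 24.8472)
Round half up → RGB(62, 20, 25)


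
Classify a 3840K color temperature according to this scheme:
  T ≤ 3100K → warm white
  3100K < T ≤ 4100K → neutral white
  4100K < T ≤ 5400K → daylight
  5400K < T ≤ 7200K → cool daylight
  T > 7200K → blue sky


Temperature: 3840K
3100K < 3840K ≤ 4100K → neutral white
Classification: neutral white


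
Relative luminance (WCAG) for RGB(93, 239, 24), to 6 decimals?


Linearize each channel (sRGB transfer function): c = v/255; c_lin = c/12.92 if c ≤ 0.04045, else ((c+0.055)/1.055)^2.4
  R: 93/255 ≈ 0.364706 > 0.04045 → ((0.364706+0.055)/1.055)^2.4 ≈ 0.109462
  G: 239/255 ≈ 0.937255 > 0.04045 → ((0.937255+0.055)/1.055)^2.4 ≈ 0.863157
  B: 24/255 ≈ 0.094118 > 0.04045 → ((0.094118+0.055)/1.055)^2.4 ≈ 0.009134
R_lin = 0.109462, G_lin = 0.863157, B_lin = 0.009134
L = 0.2126×R + 0.7152×G + 0.0722×B
L = 0.2126×0.109462 + 0.7152×0.863157 + 0.0722×0.009134
L ≈ 0.641261


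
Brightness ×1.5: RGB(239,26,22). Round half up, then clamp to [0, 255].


Multiply each channel by 1.5, round half up, clamp to [0, 255]
R: 239×1.5 = 358.5 → round → 359 → clamp → 255
G: 26×1.5 = 39
B: 22×1.5 = 33
= RGB(255, 39, 33)


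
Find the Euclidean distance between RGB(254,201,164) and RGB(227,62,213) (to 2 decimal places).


d = √[(R₁-R₂)² + (G₁-G₂)² + (B₁-B₂)²]
d = √[(254-227)² + (201-62)² + (164-213)²]
d = √[729 + 19321 + 2401]
d = √22451
d ≈ 149.84


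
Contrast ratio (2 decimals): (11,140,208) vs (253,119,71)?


Linearize each sRGB channel c=v/255: c/12.92 if c ≤ 0.04045 else ((c+0.055)/1.055)^2.4
L = 0.2126×R_lin + 0.7152×G_lin + 0.0722×B_lin
Color 1 (11,140,208):
  R=11: 11/255≈0.0431 > 0.04045 → ((0.0431+0.055)/1.055)^2.4 ≈ 0.00335
  G=140: 140/255≈0.5490 > 0.04045 → ((0.5490+0.055)/1.055)^2.4 ≈ 0.26225
  B=208: 208/255≈0.8157 > 0.04045 → ((0.8157+0.055)/1.055)^2.4 ≈ 0.63076
  L1 = 0.2126×0.00335 + 0.7152×0.26225 + 0.0722×0.63076 ≈ 0.23381
Color 2 (253,119,71):
  R=253: 253/255≈0.9922 > 0.04045 → ((0.9922+0.055)/1.055)^2.4 ≈ 0.98225
  G=119: 119/255≈0.4667 > 0.04045 → ((0.4667+0.055)/1.055)^2.4 ≈ 0.18447
  B=71: 71/255≈0.2784 > 0.04045 → ((0.2784+0.055)/1.055)^2.4 ≈ 0.06301
  L2 = 0.2126×0.98225 + 0.7152×0.18447 + 0.0722×0.06301 ≈ 0.34531
Lighter = 0.34531, Darker = 0.23381
Ratio = (L_lighter + 0.05) / (L_darker + 0.05)
Ratio = (0.34531 + 0.05) / (0.23381 + 0.05) = 0.39531 / 0.28381 ≈ 1.3929
Ratio ≈ 1.39:1


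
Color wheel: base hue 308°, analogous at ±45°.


Base hue: 308°
Left analog: (308 - 45) mod 360 = 263°
Right analog: (308 + 45) mod 360 = 353°
Analogous hues = 263° and 353°


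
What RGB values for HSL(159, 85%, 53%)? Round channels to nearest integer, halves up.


H=159°, S=0.85, L=0.53
C = (1-|2L-1|)×S = (1-|0.06|)×0.85 = 0.799
H' = H/60 = 159/60 ≈ 2.6500; X = C×(1-|H' mod 2 - 1|) = 0.51935
m = L - C/2 = 0.53 - 0.3995 = 0.1305
Sector ⌊H'⌋ = 2 → (R',G',B') = (0.0, 0.799, 0.51935)
RGB = ((R'+m)×255, (G'+m)×255, (B'+m)×255) = (33.2775, 237.0225, 165.71175)
Round half up → RGB(33, 237, 166)


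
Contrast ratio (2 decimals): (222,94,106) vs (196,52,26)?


Linearize each sRGB channel c=v/255: c/12.92 if c ≤ 0.04045 else ((c+0.055)/1.055)^2.4
L = 0.2126×R_lin + 0.7152×G_lin + 0.0722×B_lin
Color 1 (222,94,106):
  R=222: 222/255≈0.8706 > 0.04045 → ((0.8706+0.055)/1.055)^2.4 ≈ 0.73046
  G=94: 94/255≈0.3686 > 0.04045 → ((0.3686+0.055)/1.055)^2.4 ≈ 0.11193
  B=106: 106/255≈0.4157 > 0.04045 → ((0.4157+0.055)/1.055)^2.4 ≈ 0.14413
  L1 = 0.2126×0.73046 + 0.7152×0.11193 + 0.0722×0.14413 ≈ 0.24576
Color 2 (196,52,26):
  R=196: 196/255≈0.7686 > 0.04045 → ((0.7686+0.055)/1.055)^2.4 ≈ 0.55201
  G=52: 52/255≈0.2039 > 0.04045 → ((0.2039+0.055)/1.055)^2.4 ≈ 0.03434
  B=26: 26/255≈0.1020 > 0.04045 → ((0.1020+0.055)/1.055)^2.4 ≈ 0.01033
  L2 = 0.2126×0.55201 + 0.7152×0.03434 + 0.0722×0.01033 ≈ 0.14266
Lighter = 0.24576, Darker = 0.14266
Ratio = (L_lighter + 0.05) / (L_darker + 0.05)
Ratio = (0.24576 + 0.05) / (0.14266 + 0.05) = 0.29576 / 0.19266 ≈ 1.5351
Ratio ≈ 1.54:1


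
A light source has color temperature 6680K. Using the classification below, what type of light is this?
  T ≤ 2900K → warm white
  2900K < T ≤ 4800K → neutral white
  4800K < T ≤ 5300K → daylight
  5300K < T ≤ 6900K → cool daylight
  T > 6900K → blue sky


Temperature: 6680K
5300K < 6680K ≤ 6900K → cool daylight
Classification: cool daylight


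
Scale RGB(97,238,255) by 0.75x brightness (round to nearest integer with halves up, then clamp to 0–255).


Multiply each channel by 0.75, round half up, clamp to [0, 255]
R: 97×0.75 = 72.75 → round → 73
G: 238×0.75 = 178.5 → round → 179
B: 255×0.75 = 191.25 → round → 191
= RGB(73, 179, 191)


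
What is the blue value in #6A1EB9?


Color: #6A1EB9
R = 6A = 106
G = 1E = 30
B = B9 = 185
Blue = 185


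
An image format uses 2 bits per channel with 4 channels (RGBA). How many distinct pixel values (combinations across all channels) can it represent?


Total bits = 2 bits/channel × 4 channels = 8 bits
Distinct pixel values = 2^8
= 256 pixel values


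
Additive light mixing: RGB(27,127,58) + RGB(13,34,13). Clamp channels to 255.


Additive: each channel = min(255, C₁+C₂)
R: 27+13 = 40 → 40
G: 127+34 = 161 → 161
B: 58+13 = 71 → 71
= RGB(40, 161, 71)


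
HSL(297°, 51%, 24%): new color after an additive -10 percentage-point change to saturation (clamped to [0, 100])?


Original S = 51%
Adjustment = -10 percentage points
New S = 51 + (-10) = 41
Clamp to [0, 100] → 41
= HSL(297°, 41%, 24%)


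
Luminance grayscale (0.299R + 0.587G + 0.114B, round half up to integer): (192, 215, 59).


Gray = 0.299×R + 0.587×G + 0.114×B
Gray = 0.299×192 + 0.587×215 + 0.114×59
Gray = 57.408 + 126.205 + 6.726
Gray = 190.339 → round half up → 190
Gray = 190


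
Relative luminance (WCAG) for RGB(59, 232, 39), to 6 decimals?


Linearize each channel (sRGB transfer function): c = v/255; c_lin = c/12.92 if c ≤ 0.04045, else ((c+0.055)/1.055)^2.4
  R: 59/255 ≈ 0.231373 > 0.04045 → ((0.231373+0.055)/1.055)^2.4 ≈ 0.043735
  G: 232/255 ≈ 0.909804 > 0.04045 → ((0.909804+0.055)/1.055)^2.4 ≈ 0.806952
  B: 39/255 ≈ 0.152941 > 0.04045 → ((0.152941+0.055)/1.055)^2.4 ≈ 0.020289
R_lin = 0.043735, G_lin = 0.806952, B_lin = 0.020289
L = 0.2126×R + 0.7152×G + 0.0722×B
L = 0.2126×0.043735 + 0.7152×0.806952 + 0.0722×0.020289
L ≈ 0.587895


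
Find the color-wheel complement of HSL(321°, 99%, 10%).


Complement = opposite side of color wheel = hue + 180°
H' = (321 + 180) mod 360 = 141°
S and L unchanged.
= HSL(141°, 99%, 10%)


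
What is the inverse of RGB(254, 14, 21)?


Invert: (255-R, 255-G, 255-B)
R: 255-254 = 1
G: 255-14 = 241
B: 255-21 = 234
= RGB(1, 241, 234)


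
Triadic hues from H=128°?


Triadic: equally spaced at 120° intervals
H1 = 128°
H2 = (128 + 120) mod 360 = 248°
H3 = (128 + 240) mod 360 = 8°
Triadic = 128°, 248°, 8°


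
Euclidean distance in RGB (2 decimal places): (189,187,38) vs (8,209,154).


d = √[(R₁-R₂)² + (G₁-G₂)² + (B₁-B₂)²]
d = √[(189-8)² + (187-209)² + (38-154)²]
d = √[32761 + 484 + 13456]
d = √46701
d ≈ 216.10


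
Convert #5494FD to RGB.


54 → 84 (R)
94 → 148 (G)
FD → 253 (B)
= RGB(84, 148, 253)


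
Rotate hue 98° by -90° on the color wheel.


New hue = (H + rotation) mod 360
New hue = (98 -90) mod 360
= 8 mod 360
= 8°


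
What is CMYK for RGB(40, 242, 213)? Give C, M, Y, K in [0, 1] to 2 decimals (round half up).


R'=40/255≈0.1569, G'=242/255≈0.9490, B'=213/255≈0.8353
K = 1 - max(R',G',B') = 1 - 242/255 = 13/255 = 0.05098… → 0.05
(1-R'-K)/(1-K) simplifies to (max-R)/max with max = 242:
C = (242-40)/242 = 202/242 = 0.83471… → 0.83
M = (242-242)/242 = 0/242 = 0 → 0.00
Y = (242-213)/242 = 29/242 = 0.11983… → 0.12
= CMYK(0.83, 0.00, 0.12, 0.05)


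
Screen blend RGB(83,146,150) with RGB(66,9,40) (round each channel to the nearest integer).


Screen: C = 255 - (255-A)×(255-B)/255, rounded to nearest integer
R: 255 - (255-83)×(255-66)/255 = 255 - 32508/255 ≈ 255 - 127.482 = 127.518 → 128
G: 255 - (255-146)×(255-9)/255 = 255 - 26814/255 ≈ 255 - 105.153 = 149.847 → 150
B: 255 - (255-150)×(255-40)/255 = 255 - 22575/255 ≈ 255 - 88.529 = 166.471 → 166
= RGB(128, 150, 166)


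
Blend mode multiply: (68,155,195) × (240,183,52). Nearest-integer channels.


Multiply: C = A×B/255, rounded to nearest integer
R: 68×240/255 = 16320/255 ≈ 64.000 → 64
G: 155×183/255 = 28365/255 ≈ 111.235 → 111
B: 195×52/255 = 10140/255 ≈ 39.765 → 40
= RGB(64, 111, 40)
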